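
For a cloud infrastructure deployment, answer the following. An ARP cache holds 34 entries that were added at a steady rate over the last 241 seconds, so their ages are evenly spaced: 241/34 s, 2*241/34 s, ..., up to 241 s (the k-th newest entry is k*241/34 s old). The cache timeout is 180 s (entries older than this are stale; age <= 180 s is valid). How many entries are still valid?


Ages are k * 241/34 s for k = 1..34 (spacing = 7.0882 s).
Entry k is valid iff k * 241/34 <= 180 iff k <= 34 * 180 / 241 = 25.3942
n_valid = floor(25.3942) = 25
(n_stale = 34 - 25 = 9)

25


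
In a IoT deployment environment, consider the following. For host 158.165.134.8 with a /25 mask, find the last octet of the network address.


Given: IP = 158.165.134.8, prefix = /25
Subnet mask = 255.255.255.128
Last octet of IP: 8
Last octet of mask: 128
Network last octet = 8 AND 128 = 0

0


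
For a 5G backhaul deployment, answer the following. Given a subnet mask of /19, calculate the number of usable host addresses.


Given: subnet mask /19
Host bits = 32 - 19 = 13
Total addresses = 2^13 = 8192
Usable hosts = 8192 - 2 (network + broadcast) = 8190

8190


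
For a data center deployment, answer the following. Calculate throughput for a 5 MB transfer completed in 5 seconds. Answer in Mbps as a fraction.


Given: file = 5 MB, time = 5 s
File in Mb = 5 * 8 = 40 Mb
Throughput = 40 / 5 Mbps
Throughput = 8 Mbps

8


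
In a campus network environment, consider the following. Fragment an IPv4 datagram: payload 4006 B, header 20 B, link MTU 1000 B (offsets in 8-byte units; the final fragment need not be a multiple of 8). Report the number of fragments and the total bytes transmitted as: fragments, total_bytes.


Max data per non-final fragment = floor((MTU - header)/8)*8 = floor((1000 - 20)/8)*8 = floor(980/8)*8 = 976 B
Final fragment needs no 8-byte alignment: it can carry up to MTU - header = 980 B
Non-final fragments needed = ceil((payload - 980) / 976) = ceil(3026/976) = ceil(3.1004) = 4
Number of fragments = 4 + 1 = 5
Fragment sizes (data): 4 * 976 B + 102 B (last, 102 <= 980 OK)
Total bytes sent = payload + n_frags * header = 4006 + 5*20 = 4006 + 100 = 4106 B

5, 4106


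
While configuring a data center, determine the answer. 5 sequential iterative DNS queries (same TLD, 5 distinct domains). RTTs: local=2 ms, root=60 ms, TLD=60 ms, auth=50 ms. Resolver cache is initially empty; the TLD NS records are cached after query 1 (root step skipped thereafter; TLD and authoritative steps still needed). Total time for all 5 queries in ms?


Lookup 1 (cold cache): local + root + TLD + auth = 2 + 60 + 60 + 50 = 172 ms
Lookups 2..5 (TLD NS cached -> skip root; new domain -> still ask TLD and auth): local + TLD + auth = 2 + 60 + 50 = 112 ms each
Remaining 4 lookups: 4 * 112 = 448 ms
Total = 172 + 448 = 620 ms

620


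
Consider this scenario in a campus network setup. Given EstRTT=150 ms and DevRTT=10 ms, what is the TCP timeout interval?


Given: EstRTT = 150 ms, DevRTT = 10 ms
Timeout = EstRTT + 4 * DevRTT
4 * DevRTT = 4 * 10 = 40
Timeout = 150 + 40 = 190 ms

190


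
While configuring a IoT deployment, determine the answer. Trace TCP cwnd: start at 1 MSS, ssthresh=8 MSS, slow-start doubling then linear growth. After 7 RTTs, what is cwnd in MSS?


RTT 0: cwnd = 1 MSS (initial)
RTT 1: cwnd = 2 MSS (slow start, doubled)
RTT 2: cwnd = 4 MSS (slow start, doubled)
RTT 3: cwnd = 8 MSS (slow start, doubled)
RTT 4: cwnd = 9 MSS (congestion avoidance, +1)
RTT 5: cwnd = 10 MSS (congestion avoidance, +1)
RTT 6: cwnd = 11 MSS (congestion avoidance, +1)
RTT 7: cwnd = 12 MSS (congestion avoidance, +1)

12


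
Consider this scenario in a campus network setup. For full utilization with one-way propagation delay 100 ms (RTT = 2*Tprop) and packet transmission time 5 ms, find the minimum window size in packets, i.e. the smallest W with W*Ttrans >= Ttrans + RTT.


Given: Ttrans = 5 ms, RTT = 200 ms (= 2 * Tprop, Tprop = 100 ms)
Time until first ACK returns = Ttrans + RTT = 5 + 200 = 205 ms
Need W * Ttrans >= Ttrans + RTT  ->  W >= (Ttrans + RTT) / Ttrans
(Ttrans + RTT) / Ttrans = 205 / 5 = 41
W_min = ceil(41) = 41

41


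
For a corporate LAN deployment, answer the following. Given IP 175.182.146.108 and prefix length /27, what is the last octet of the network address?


Given: IP = 175.182.146.108, prefix = /27
Subnet mask = 255.255.255.224
Last octet of IP: 108
Last octet of mask: 224
Network last octet = 108 AND 224 = 96

96


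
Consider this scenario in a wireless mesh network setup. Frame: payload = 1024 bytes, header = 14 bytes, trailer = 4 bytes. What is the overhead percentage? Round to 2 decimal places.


Given: payload = 1024 B, header = 14 B, trailer = 4 B
Overhead bytes = header + trailer = 14 + 4 = 18
Total frame = payload + overhead = 1024 + 18 = 1042
Overhead % = 18 / 1042 * 100 = 1.7274% -> 1.73% (2 dp)

1.73


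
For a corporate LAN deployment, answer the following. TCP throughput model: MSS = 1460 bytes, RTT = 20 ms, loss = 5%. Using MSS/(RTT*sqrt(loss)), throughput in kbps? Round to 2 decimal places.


Given: MSS = 1460 bytes, RTT = 20 ms, loss = 5%
RTT in seconds = 20 / 1000 = 0.02
Loss rate = 5% = 0.05
sqrt(loss) = sqrt(0.05) = 0.223606797750
Throughput (bytes/s) = 1460 / (0.02 * 0.223606797750) = 326465.9247
Throughput (kbps) = 326465.9247 * 8 / 1000 = 2611.727398 -> 2611.73 kbps (2 dp)

2611.73


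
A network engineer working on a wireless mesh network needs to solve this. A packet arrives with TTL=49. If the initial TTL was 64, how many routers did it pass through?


Given: initial TTL = 64, received TTL = 49
Hops = initial TTL - received TTL
Hops = 64 - 49 = 15

15


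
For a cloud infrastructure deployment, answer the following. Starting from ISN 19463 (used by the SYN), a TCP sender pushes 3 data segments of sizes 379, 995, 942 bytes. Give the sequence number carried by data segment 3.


The SYN occupies sequence number ISN = 19463, so the first data byte is ISN + 1 = 19464.
SEQ of data segment i = (ISN + 1) + sum of payload sizes of segments 1..i-1.
Segment 1: SEQ = 19464, payload = 379 bytes
Segment 2: SEQ = 19843, payload = 995 bytes
Segment 3: SEQ = 20838, payload = 942 bytes
SEQ of segment 3 = 19464 + 379 + 995 = 20838

20838


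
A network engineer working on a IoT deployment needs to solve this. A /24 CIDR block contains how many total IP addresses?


Given: CIDR prefix /24
Host bits = 32 - 24 = 8
Total addresses = 2^8 = 256

256


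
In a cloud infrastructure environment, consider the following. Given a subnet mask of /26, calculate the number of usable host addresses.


Given: subnet mask /26
Host bits = 32 - 26 = 6
Total addresses = 2^6 = 64
Usable hosts = 64 - 2 (network + broadcast) = 62

62


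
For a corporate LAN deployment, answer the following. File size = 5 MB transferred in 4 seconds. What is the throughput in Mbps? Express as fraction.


Given: file = 5 MB, time = 4 s
File in Mb = 5 * 8 = 40 Mb
Throughput = 40 / 4 Mbps
Throughput = 10 Mbps

10


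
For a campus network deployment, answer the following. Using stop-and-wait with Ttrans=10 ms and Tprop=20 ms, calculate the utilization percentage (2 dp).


Given: Ttrans = 10 ms, Tprop = 20 ms
RTT = 2 * Tprop = 2 * 20 = 40 ms
U = Ttrans / (Ttrans + RTT)
U = 10 / (10 + 40)
U = 10 / 50 = 0.2
U% = 20.00%

20.00


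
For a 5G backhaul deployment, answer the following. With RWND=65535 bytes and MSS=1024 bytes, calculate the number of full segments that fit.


Given: RWND = 65535 bytes, MSS = 1024 bytes
Full segments = floor(RWND / MSS)
Full segments = floor(65535 / 1024)
Full segments = floor(63.999) = 63

63


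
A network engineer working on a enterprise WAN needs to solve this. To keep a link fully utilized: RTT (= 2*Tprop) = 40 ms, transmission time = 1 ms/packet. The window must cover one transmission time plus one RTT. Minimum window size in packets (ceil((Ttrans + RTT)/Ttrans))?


Given: Ttrans = 1 ms, RTT = 40 ms (= 2 * Tprop, Tprop = 20 ms)
Time until first ACK returns = Ttrans + RTT = 1 + 40 = 41 ms
Need W * Ttrans >= Ttrans + RTT  ->  W >= (Ttrans + RTT) / Ttrans
(Ttrans + RTT) / Ttrans = 41 / 1 = 41
W_min = ceil(41) = 41

41


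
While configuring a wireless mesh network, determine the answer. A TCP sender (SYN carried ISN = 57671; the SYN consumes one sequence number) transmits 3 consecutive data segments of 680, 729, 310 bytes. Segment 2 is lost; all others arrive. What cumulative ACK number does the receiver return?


SYN uses sequence number 57671; first data byte = ISN + 1 = 57672.
Segment 1: SEQ = 57672, len = 680 B, covers [57672, 58351]
Segment 2: SEQ = 58352, len = 729 B, covers [58352, 59080] [LOST]
Segment 3: SEQ = 59081, len = 310 B, covers [59081, 59390]
In-order data received: bytes [57672, 58351] (segments 1..1).
Segment 2 missing -> gap begins at byte 58352; later segments buffered out of order.
Cumulative ACK = next expected in-order byte = 57672 + 680 = 58352

58352


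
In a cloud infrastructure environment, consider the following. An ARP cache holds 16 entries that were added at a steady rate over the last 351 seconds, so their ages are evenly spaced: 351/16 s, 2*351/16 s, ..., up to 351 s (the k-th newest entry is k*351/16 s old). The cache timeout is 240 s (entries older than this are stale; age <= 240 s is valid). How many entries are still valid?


Ages are k * 351/16 s for k = 1..16 (spacing = 21.9375 s).
Entry k is valid iff k * 351/16 <= 240 iff k <= 16 * 240 / 351 = 10.9402
n_valid = floor(10.9402) = 10
(n_stale = 16 - 10 = 6)

10


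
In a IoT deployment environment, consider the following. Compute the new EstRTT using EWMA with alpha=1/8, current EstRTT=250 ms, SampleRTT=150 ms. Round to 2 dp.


Given: EstRTT = 250 ms, SampleRTT = 150 ms, alpha = 1/8
New EstRTT = (1 - alpha) * EstRTT + alpha * SampleRTT
(7/8) * 250 = 218.75
(1/8) * 150 = 18.75
New EstRTT = 218.75 + 18.75 = 237.5 ms -> 237.50 ms (2 dp)

237.50


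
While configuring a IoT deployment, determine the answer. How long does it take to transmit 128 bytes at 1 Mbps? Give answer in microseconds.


Given: packet = 128 bytes, bandwidth = 1 Mbps
Packet in bits = 128 * 8 = 1024 bits
Bandwidth = 1 * 10^6 = 1000000 bps
Time = 1024 / 1000000 seconds
Time in us = 1024 * 10^6 / 1000000 = 1024

1024


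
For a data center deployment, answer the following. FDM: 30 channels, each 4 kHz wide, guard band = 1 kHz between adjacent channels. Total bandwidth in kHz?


Given: 30 channels, 4 kHz each, guard = 1 kHz
Channel bandwidth = 30 * 4 = 120 kHz
Guard bands = 29 gaps * 1 kHz = 29 kHz
Total = 120 + 29 = 149 kHz

149


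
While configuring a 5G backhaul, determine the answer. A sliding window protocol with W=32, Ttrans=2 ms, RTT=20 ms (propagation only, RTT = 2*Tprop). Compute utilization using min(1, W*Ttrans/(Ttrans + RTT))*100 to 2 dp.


Given: W = 32, Ttrans = 2 ms, RTT = 20 ms (= 2 * Tprop, Tprop = 10 ms)
Cycle time = Ttrans + RTT = 2 + 20 = 22 ms (first packet sent until its ACK returns)
W * Ttrans = 32 * 2 = 64 ms of sending per cycle
W * Ttrans / (Ttrans + RTT) = 64 / 22 = 2.909091
U = min(1, 2.909091) = 1.000000
U% = 100.00%

100.00


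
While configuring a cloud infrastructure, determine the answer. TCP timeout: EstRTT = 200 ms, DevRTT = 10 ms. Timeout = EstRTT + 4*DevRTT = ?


Given: EstRTT = 200 ms, DevRTT = 10 ms
Timeout = EstRTT + 4 * DevRTT
4 * DevRTT = 4 * 10 = 40
Timeout = 200 + 40 = 240 ms

240


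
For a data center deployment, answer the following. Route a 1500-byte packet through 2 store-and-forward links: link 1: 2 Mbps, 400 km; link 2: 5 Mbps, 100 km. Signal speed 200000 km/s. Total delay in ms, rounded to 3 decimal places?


Packet = 1500 bytes = 12000 bits. Store-and-forward: sum (t_trans + t_prop) per link.
Link 1: t_trans = 12000/(2*10^6) s = 6.0000 ms; t_prop = 400/200000 s = 2.0000 ms; subtotal = 8.0000 ms
Link 2: t_trans = 12000/(5*10^6) s = 2.4000 ms; t_prop = 100/200000 s = 0.5000 ms; subtotal = 2.9000 ms
End-to-end = 8.0000 + 2.9000 = 10.9000 ms -> 10.900 ms (3 dp)

10.900


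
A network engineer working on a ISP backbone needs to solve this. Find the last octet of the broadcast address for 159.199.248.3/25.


Given: IP = 159.199.248.3, prefix = /25
Host bits = 32 - 25 = 7
Network last octet = 3 AND mask = 0
Host part size = 2^7 - 1 = 127
Broadcast last octet = 0 OR 127 = 127

127


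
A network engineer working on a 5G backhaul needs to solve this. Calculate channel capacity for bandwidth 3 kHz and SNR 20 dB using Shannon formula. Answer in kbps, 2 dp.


Given: B = 3 kHz, SNR = 20 dB
SNR linear = 10^(20/10) = 100
1 + SNR = 101
log2(101) = 6.6582114828
C = 3 * 1000 * 6.6582114828 = 19974.6344 bps
C = 19.974634 kbps -> 19.97 kbps (2 dp)

19.97


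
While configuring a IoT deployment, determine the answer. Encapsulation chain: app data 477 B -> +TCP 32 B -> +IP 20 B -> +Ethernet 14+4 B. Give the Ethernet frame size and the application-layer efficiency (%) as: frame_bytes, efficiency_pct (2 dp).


TCP segment = 477 + 32 = 509 B
IP packet = 509 + 20 = 529 B
Ethernet frame = 529 + 14 + 4 = 547 B
Efficiency = app / frame = 477 / 547 = 0.872029 = 87.2029% -> 87.20% (2 dp)

547, 87.20


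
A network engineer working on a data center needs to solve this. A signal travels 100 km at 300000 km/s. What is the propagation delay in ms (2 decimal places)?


Given: distance = 100 km, speed = 300000 km/s
Delay = distance / speed = 100 / 300000 seconds
Delay in ms = 100 * 1000 / 300000
Delay = 0.3333 ms
Rounded to 2 dp = 0.33 ms

0.33


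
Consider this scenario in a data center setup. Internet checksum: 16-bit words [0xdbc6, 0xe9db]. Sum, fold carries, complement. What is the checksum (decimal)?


Given words: [0xdbc6, 0xe9db]
Step 1: Sum all words
Raw sum = 56262 + 59867 = 116129
Step 2: Fold carry: (50593 + 1) = 50594
One's complement = ~50594 & 0xFFFF = 14941

14941


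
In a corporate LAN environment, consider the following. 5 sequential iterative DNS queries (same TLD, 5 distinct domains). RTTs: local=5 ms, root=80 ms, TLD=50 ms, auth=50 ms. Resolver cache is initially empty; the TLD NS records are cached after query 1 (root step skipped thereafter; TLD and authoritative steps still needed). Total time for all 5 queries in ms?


Lookup 1 (cold cache): local + root + TLD + auth = 5 + 80 + 50 + 50 = 185 ms
Lookups 2..5 (TLD NS cached -> skip root; new domain -> still ask TLD and auth): local + TLD + auth = 5 + 50 + 50 = 105 ms each
Remaining 4 lookups: 4 * 105 = 420 ms
Total = 185 + 420 = 605 ms

605


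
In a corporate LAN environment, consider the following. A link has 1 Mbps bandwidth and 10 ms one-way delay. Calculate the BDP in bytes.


Given: bandwidth = 1 Mbps, delay = 10 ms
BDP in bits = 1 * 10^6 * 10 / 1000
BDP in bits = 10000
BDP in bytes = 10000 / 8 = 1250

1250


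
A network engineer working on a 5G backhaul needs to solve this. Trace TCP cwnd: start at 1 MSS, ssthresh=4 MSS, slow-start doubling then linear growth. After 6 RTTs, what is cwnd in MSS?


RTT 0: cwnd = 1 MSS (initial)
RTT 1: cwnd = 2 MSS (slow start, doubled)
RTT 2: cwnd = 4 MSS (slow start, doubled)
RTT 3: cwnd = 5 MSS (congestion avoidance, +1)
RTT 4: cwnd = 6 MSS (congestion avoidance, +1)
RTT 5: cwnd = 7 MSS (congestion avoidance, +1)
RTT 6: cwnd = 8 MSS (congestion avoidance, +1)

8


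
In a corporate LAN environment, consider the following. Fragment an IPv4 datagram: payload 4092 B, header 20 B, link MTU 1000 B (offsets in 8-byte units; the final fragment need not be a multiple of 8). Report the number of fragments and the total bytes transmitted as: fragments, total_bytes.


Max data per non-final fragment = floor((MTU - header)/8)*8 = floor((1000 - 20)/8)*8 = floor(980/8)*8 = 976 B
Final fragment needs no 8-byte alignment: it can carry up to MTU - header = 980 B
Non-final fragments needed = ceil((payload - 980) / 976) = ceil(3112/976) = ceil(3.1885) = 4
Number of fragments = 4 + 1 = 5
Fragment sizes (data): 4 * 976 B + 188 B (last, 188 <= 980 OK)
Total bytes sent = payload + n_frags * header = 4092 + 5*20 = 4092 + 100 = 4192 B

5, 4192


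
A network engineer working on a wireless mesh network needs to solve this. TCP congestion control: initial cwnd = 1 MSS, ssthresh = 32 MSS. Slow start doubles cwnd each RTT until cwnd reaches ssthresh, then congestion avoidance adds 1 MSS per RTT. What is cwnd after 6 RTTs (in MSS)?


RTT 0: cwnd = 1 MSS (initial)
RTT 1: cwnd = 2 MSS (slow start, doubled)
RTT 2: cwnd = 4 MSS (slow start, doubled)
RTT 3: cwnd = 8 MSS (slow start, doubled)
RTT 4: cwnd = 16 MSS (slow start, doubled)
RTT 5: cwnd = 32 MSS (slow start, doubled)
RTT 6: cwnd = 33 MSS (congestion avoidance, +1)

33


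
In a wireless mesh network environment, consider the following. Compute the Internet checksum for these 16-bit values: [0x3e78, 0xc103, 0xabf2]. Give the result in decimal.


Given words: [0x3e78, 0xc103, 0xabf2]
Step 1: Sum all words
Raw sum = 15992 + 49411 + 44018 = 109421
Step 2: Fold carry: (43885 + 1) = 43886
One's complement = ~43886 & 0xFFFF = 21649

21649


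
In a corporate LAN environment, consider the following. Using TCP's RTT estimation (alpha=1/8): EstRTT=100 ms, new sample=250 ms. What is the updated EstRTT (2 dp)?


Given: EstRTT = 100 ms, SampleRTT = 250 ms, alpha = 1/8
New EstRTT = (1 - alpha) * EstRTT + alpha * SampleRTT
(7/8) * 100 = 87.5
(1/8) * 250 = 31.25
New EstRTT = 87.5 + 31.25 = 118.75 ms -> 118.75 ms (2 dp)

118.75


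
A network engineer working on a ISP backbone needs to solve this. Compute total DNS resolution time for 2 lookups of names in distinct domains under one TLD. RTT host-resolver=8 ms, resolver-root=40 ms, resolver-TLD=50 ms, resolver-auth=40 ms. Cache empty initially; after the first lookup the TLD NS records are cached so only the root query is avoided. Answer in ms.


Lookup 1 (cold cache): local + root + TLD + auth = 8 + 40 + 50 + 40 = 138 ms
Lookups 2..2 (TLD NS cached -> skip root; new domain -> still ask TLD and auth): local + TLD + auth = 8 + 50 + 40 = 98 ms each
Remaining 1 lookups: 1 * 98 = 98 ms
Total = 138 + 98 = 236 ms

236


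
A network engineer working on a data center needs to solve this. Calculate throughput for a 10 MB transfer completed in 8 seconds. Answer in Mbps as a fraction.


Given: file = 10 MB, time = 8 s
File in Mb = 10 * 8 = 80 Mb
Throughput = 80 / 8 Mbps
Throughput = 10 Mbps

10


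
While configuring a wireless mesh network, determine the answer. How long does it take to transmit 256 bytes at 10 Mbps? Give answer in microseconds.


Given: packet = 256 bytes, bandwidth = 10 Mbps
Packet in bits = 256 * 8 = 2048 bits
Bandwidth = 10 * 10^6 = 10000000 bps
Time = 2048 / 10000000 seconds
Time in us = 2048 * 10^6 / 10000000 = 204.8

204.8


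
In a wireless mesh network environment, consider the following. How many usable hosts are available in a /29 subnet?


Given: subnet mask /29
Host bits = 32 - 29 = 3
Total addresses = 2^3 = 8
Usable hosts = 8 - 2 (network + broadcast) = 6

6


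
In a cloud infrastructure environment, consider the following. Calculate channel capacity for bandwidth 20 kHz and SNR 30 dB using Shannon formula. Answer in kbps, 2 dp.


Given: B = 20 kHz, SNR = 30 dB
SNR linear = 10^(30/10) = 1000
1 + SNR = 1001
log2(1001) = 9.9672262588
C = 20 * 1000 * 9.9672262588 = 199344.5252 bps
C = 199.344525 kbps -> 199.34 kbps (2 dp)

199.34


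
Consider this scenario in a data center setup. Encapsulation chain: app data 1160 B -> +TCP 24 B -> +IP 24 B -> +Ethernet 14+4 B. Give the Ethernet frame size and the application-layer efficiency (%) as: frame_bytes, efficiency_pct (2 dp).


TCP segment = 1160 + 24 = 1184 B
IP packet = 1184 + 24 = 1208 B
Ethernet frame = 1208 + 14 + 4 = 1226 B
Efficiency = app / frame = 1160 / 1226 = 0.946166 = 94.6166% -> 94.62% (2 dp)

1226, 94.62


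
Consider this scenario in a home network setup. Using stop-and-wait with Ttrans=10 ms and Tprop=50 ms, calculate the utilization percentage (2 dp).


Given: Ttrans = 10 ms, Tprop = 50 ms
RTT = 2 * Tprop = 2 * 50 = 100 ms
U = Ttrans / (Ttrans + RTT)
U = 10 / (10 + 100)
U = 10 / 110 = 0.090909
U% = 9.09%

9.09


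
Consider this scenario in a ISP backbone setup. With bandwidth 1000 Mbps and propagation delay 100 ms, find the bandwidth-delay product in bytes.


Given: bandwidth = 1000 Mbps, delay = 100 ms
BDP in bits = 1000 * 10^6 * 100 / 1000
BDP in bits = 100000000
BDP in bytes = 100000000 / 8 = 12500000

12500000


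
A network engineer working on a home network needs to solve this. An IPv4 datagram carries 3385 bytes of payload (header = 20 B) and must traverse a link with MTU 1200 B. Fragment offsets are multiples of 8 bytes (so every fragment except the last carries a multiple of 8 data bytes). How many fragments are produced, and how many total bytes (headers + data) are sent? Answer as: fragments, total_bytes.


Max data per non-final fragment = floor((MTU - header)/8)*8 = floor((1200 - 20)/8)*8 = floor(1180/8)*8 = 1176 B
Final fragment needs no 8-byte alignment: it can carry up to MTU - header = 1180 B
Non-final fragments needed = ceil((payload - 1180) / 1176) = ceil(2205/1176) = ceil(1.8750) = 2
Number of fragments = 2 + 1 = 3
Fragment sizes (data): 2 * 1176 B + 1033 B (last, 1033 <= 1180 OK)
Total bytes sent = payload + n_frags * header = 3385 + 3*20 = 3385 + 60 = 3445 B

3, 3445


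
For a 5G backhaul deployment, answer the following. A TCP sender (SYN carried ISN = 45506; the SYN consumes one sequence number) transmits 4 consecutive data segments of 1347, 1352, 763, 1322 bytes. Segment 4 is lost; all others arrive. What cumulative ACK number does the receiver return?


SYN uses sequence number 45506; first data byte = ISN + 1 = 45507.
Segment 1: SEQ = 45507, len = 1347 B, covers [45507, 46853]
Segment 2: SEQ = 46854, len = 1352 B, covers [46854, 48205]
Segment 3: SEQ = 48206, len = 763 B, covers [48206, 48968]
Segment 4: SEQ = 48969, len = 1322 B, covers [48969, 50290] [LOST]
In-order data received: bytes [45507, 48968] (segments 1..3).
Segment 4 missing -> gap begins at byte 48969.
Cumulative ACK = next expected in-order byte = 45507 + 1347 + 1352 + 763 = 48969

48969


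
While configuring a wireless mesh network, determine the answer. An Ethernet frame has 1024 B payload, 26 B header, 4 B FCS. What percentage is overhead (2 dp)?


Given: payload = 1024 B, header = 26 B, trailer = 4 B
Overhead bytes = header + trailer = 26 + 4 = 30
Total frame = payload + overhead = 1024 + 30 = 1054
Overhead % = 30 / 1054 * 100 = 2.8463% -> 2.85% (2 dp)

2.85


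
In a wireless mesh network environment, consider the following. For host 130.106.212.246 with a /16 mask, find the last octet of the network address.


Given: IP = 130.106.212.246, prefix = /16
Subnet mask = 255.255.0.0
Last octet of IP: 246
Last octet of mask: 0
Network last octet = 246 AND 0 = 0

0


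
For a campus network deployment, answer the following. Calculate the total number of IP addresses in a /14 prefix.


Given: CIDR prefix /14
Host bits = 32 - 14 = 18
Total addresses = 2^18 = 262144

262144


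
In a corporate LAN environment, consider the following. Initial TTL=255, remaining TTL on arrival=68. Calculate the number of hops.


Given: initial TTL = 255, received TTL = 68
Hops = initial TTL - received TTL
Hops = 255 - 68 = 187

187


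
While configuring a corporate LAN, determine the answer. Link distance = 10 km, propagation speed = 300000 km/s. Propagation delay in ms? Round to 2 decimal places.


Given: distance = 10 km, speed = 300000 km/s
Delay = distance / speed = 10 / 300000 seconds
Delay in ms = 10 * 1000 / 300000
Delay = 0.0333 ms
Rounded to 2 dp = 0.03 ms

0.03


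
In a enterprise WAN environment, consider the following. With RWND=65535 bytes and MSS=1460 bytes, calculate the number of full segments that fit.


Given: RWND = 65535 bytes, MSS = 1460 bytes
Full segments = floor(RWND / MSS)
Full segments = floor(65535 / 1460)
Full segments = floor(44.887) = 44

44


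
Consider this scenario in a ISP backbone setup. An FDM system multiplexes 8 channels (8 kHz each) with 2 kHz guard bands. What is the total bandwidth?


Given: 8 channels, 8 kHz each, guard = 2 kHz
Channel bandwidth = 8 * 8 = 64 kHz
Guard bands = 7 gaps * 2 kHz = 14 kHz
Total = 64 + 14 = 78 kHz

78


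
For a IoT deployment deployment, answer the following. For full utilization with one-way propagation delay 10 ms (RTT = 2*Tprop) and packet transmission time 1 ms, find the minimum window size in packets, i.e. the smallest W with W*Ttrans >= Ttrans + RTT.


Given: Ttrans = 1 ms, RTT = 20 ms (= 2 * Tprop, Tprop = 10 ms)
Time until first ACK returns = Ttrans + RTT = 1 + 20 = 21 ms
Need W * Ttrans >= Ttrans + RTT  ->  W >= (Ttrans + RTT) / Ttrans
(Ttrans + RTT) / Ttrans = 21 / 1 = 21
W_min = ceil(21) = 21

21


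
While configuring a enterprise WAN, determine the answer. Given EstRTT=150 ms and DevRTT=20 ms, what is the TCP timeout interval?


Given: EstRTT = 150 ms, DevRTT = 20 ms
Timeout = EstRTT + 4 * DevRTT
4 * DevRTT = 4 * 20 = 80
Timeout = 150 + 80 = 230 ms

230


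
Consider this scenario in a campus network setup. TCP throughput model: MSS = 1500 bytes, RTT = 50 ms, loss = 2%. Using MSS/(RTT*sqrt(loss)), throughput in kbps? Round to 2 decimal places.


Given: MSS = 1500 bytes, RTT = 50 ms, loss = 2%
RTT in seconds = 50 / 1000 = 0.05
Loss rate = 2% = 0.02
sqrt(loss) = sqrt(0.02) = 0.141421356237
Throughput (bytes/s) = 1500 / (0.05 * 0.141421356237) = 212132.0344
Throughput (kbps) = 212132.0344 * 8 / 1000 = 1697.056275 -> 1697.06 kbps (2 dp)

1697.06


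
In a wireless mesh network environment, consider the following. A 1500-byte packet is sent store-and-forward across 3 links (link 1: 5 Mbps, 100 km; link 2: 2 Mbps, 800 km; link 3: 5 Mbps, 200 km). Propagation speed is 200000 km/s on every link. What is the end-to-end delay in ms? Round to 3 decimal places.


Packet = 1500 bytes = 12000 bits. Store-and-forward: sum (t_trans + t_prop) per link.
Link 1: t_trans = 12000/(5*10^6) s = 2.4000 ms; t_prop = 100/200000 s = 0.5000 ms; subtotal = 2.9000 ms
Link 2: t_trans = 12000/(2*10^6) s = 6.0000 ms; t_prop = 800/200000 s = 4.0000 ms; subtotal = 10.0000 ms
Link 3: t_trans = 12000/(5*10^6) s = 2.4000 ms; t_prop = 200/200000 s = 1.0000 ms; subtotal = 3.4000 ms
End-to-end = 2.9000 + 10.0000 + 3.4000 = 16.3000 ms -> 16.300 ms (3 dp)

16.300


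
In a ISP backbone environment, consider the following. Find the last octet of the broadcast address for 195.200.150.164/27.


Given: IP = 195.200.150.164, prefix = /27
Host bits = 32 - 27 = 5
Network last octet = 164 AND mask = 160
Host part size = 2^5 - 1 = 31
Broadcast last octet = 160 OR 31 = 191

191


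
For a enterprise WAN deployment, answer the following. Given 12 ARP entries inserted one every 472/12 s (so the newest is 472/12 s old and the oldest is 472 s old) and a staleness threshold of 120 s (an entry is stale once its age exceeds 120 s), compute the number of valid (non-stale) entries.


Ages are k * 472/12 s for k = 1..12 (spacing = 39.3333 s).
Entry k is valid iff k * 472/12 <= 120 iff k <= 12 * 120 / 472 = 3.0508
n_valid = floor(3.0508) = 3
(n_stale = 12 - 3 = 9)

3


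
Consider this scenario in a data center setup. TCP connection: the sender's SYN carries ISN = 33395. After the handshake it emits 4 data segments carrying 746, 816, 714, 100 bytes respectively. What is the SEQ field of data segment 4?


The SYN occupies sequence number ISN = 33395, so the first data byte is ISN + 1 = 33396.
SEQ of data segment i = (ISN + 1) + sum of payload sizes of segments 1..i-1.
Segment 1: SEQ = 33396, payload = 746 bytes
Segment 2: SEQ = 34142, payload = 816 bytes
Segment 3: SEQ = 34958, payload = 714 bytes
Segment 4: SEQ = 35672, payload = 100 bytes
SEQ of segment 4 = 33396 + 746 + 816 + 714 = 35672

35672


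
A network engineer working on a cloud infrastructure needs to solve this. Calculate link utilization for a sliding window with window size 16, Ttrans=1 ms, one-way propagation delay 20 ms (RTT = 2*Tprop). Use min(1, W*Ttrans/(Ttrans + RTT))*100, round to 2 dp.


Given: W = 16, Ttrans = 1 ms, RTT = 40 ms (= 2 * Tprop, Tprop = 20 ms)
Cycle time = Ttrans + RTT = 1 + 40 = 41 ms (first packet sent until its ACK returns)
W * Ttrans = 16 * 1 = 16 ms of sending per cycle
W * Ttrans / (Ttrans + RTT) = 16 / 41 = 0.390244
U = min(1, 0.390244) = 0.390244
U% = 39.02%

39.02


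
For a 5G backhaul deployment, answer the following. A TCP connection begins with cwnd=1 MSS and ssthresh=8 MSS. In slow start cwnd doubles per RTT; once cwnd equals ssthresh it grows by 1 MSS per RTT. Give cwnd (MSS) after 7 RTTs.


RTT 0: cwnd = 1 MSS (initial)
RTT 1: cwnd = 2 MSS (slow start, doubled)
RTT 2: cwnd = 4 MSS (slow start, doubled)
RTT 3: cwnd = 8 MSS (slow start, doubled)
RTT 4: cwnd = 9 MSS (congestion avoidance, +1)
RTT 5: cwnd = 10 MSS (congestion avoidance, +1)
RTT 6: cwnd = 11 MSS (congestion avoidance, +1)
RTT 7: cwnd = 12 MSS (congestion avoidance, +1)

12


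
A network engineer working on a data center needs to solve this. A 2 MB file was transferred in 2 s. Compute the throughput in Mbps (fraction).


Given: file = 2 MB, time = 2 s
File in Mb = 2 * 8 = 16 Mb
Throughput = 16 / 2 Mbps
Throughput = 8 Mbps

8


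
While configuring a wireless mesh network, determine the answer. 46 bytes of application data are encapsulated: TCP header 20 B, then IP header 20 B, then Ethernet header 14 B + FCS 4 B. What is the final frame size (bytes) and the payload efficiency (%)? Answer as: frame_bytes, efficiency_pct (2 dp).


TCP segment = 46 + 20 = 66 B
IP packet = 66 + 20 = 86 B
Ethernet frame = 86 + 14 + 4 = 104 B
Efficiency = app / frame = 46 / 104 = 0.442308 = 44.2308% -> 44.23% (2 dp)

104, 44.23


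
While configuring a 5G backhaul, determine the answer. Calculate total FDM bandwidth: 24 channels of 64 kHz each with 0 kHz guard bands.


Given: 24 channels, 64 kHz each, guard = 0 kHz
Channel bandwidth = 24 * 64 = 1536 kHz
Guard bands = 23 gaps * 0 kHz = 0 kHz
Total = 1536 + 0 = 1536 kHz

1536


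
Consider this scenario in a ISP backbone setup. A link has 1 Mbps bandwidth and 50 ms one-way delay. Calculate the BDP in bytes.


Given: bandwidth = 1 Mbps, delay = 50 ms
BDP in bits = 1 * 10^6 * 50 / 1000
BDP in bits = 50000
BDP in bytes = 50000 / 8 = 6250

6250


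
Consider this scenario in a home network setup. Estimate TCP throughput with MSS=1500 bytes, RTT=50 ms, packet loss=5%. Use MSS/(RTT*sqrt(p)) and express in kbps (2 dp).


Given: MSS = 1500 bytes, RTT = 50 ms, loss = 5%
RTT in seconds = 50 / 1000 = 0.05
Loss rate = 5% = 0.05
sqrt(loss) = sqrt(0.05) = 0.223606797750
Throughput (bytes/s) = 1500 / (0.05 * 0.223606797750) = 134164.0786
Throughput (kbps) = 134164.0786 * 8 / 1000 = 1073.312629 -> 1073.31 kbps (2 dp)

1073.31


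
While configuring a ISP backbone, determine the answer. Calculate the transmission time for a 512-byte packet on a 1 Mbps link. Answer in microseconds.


Given: packet = 512 bytes, bandwidth = 1 Mbps
Packet in bits = 512 * 8 = 4096 bits
Bandwidth = 1 * 10^6 = 1000000 bps
Time = 4096 / 1000000 seconds
Time in us = 4096 * 10^6 / 1000000 = 4096

4096


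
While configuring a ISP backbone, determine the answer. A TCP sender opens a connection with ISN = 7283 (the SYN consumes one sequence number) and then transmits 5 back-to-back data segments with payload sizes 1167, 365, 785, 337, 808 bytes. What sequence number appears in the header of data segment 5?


The SYN occupies sequence number ISN = 7283, so the first data byte is ISN + 1 = 7284.
SEQ of data segment i = (ISN + 1) + sum of payload sizes of segments 1..i-1.
Segment 1: SEQ = 7284, payload = 1167 bytes
Segment 2: SEQ = 8451, payload = 365 bytes
Segment 3: SEQ = 8816, payload = 785 bytes
Segment 4: SEQ = 9601, payload = 337 bytes
Segment 5: SEQ = 9938, payload = 808 bytes
SEQ of segment 5 = 7284 + 1167 + 365 + 785 + 337 = 9938

9938


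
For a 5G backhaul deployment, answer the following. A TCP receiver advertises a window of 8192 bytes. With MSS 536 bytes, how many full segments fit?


Given: RWND = 8192 bytes, MSS = 536 bytes
Full segments = floor(RWND / MSS)
Full segments = floor(8192 / 536)
Full segments = floor(15.2836) = 15

15


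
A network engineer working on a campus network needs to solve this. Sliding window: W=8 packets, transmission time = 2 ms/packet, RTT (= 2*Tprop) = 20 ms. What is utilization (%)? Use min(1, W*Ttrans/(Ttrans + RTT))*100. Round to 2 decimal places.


Given: W = 8, Ttrans = 2 ms, RTT = 20 ms (= 2 * Tprop, Tprop = 10 ms)
Cycle time = Ttrans + RTT = 2 + 20 = 22 ms (first packet sent until its ACK returns)
W * Ttrans = 8 * 2 = 16 ms of sending per cycle
W * Ttrans / (Ttrans + RTT) = 16 / 22 = 0.727273
U = min(1, 0.727273) = 0.727273
U% = 72.73%

72.73


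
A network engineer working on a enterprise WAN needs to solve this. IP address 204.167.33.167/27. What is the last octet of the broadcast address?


Given: IP = 204.167.33.167, prefix = /27
Host bits = 32 - 27 = 5
Network last octet = 167 AND mask = 160
Host part size = 2^5 - 1 = 31
Broadcast last octet = 160 OR 31 = 191

191


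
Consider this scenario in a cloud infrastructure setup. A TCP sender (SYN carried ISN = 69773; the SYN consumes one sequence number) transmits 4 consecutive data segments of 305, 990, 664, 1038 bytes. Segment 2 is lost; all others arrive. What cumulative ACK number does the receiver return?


SYN uses sequence number 69773; first data byte = ISN + 1 = 69774.
Segment 1: SEQ = 69774, len = 305 B, covers [69774, 70078]
Segment 2: SEQ = 70079, len = 990 B, covers [70079, 71068] [LOST]
Segment 3: SEQ = 71069, len = 664 B, covers [71069, 71732]
Segment 4: SEQ = 71733, len = 1038 B, covers [71733, 72770]
In-order data received: bytes [69774, 70078] (segments 1..1).
Segment 2 missing -> gap begins at byte 70079; later segments buffered out of order.
Cumulative ACK = next expected in-order byte = 69774 + 305 = 70079

70079


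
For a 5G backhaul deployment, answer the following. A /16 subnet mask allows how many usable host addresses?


Given: subnet mask /16
Host bits = 32 - 16 = 16
Total addresses = 2^16 = 65536
Usable hosts = 65536 - 2 (network + broadcast) = 65534

65534


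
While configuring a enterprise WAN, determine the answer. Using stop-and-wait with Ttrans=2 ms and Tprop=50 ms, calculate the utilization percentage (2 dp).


Given: Ttrans = 2 ms, Tprop = 50 ms
RTT = 2 * Tprop = 2 * 50 = 100 ms
U = Ttrans / (Ttrans + RTT)
U = 2 / (2 + 100)
U = 2 / 102 = 0.019608
U% = 1.96%

1.96


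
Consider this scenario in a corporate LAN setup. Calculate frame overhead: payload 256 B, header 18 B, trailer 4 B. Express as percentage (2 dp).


Given: payload = 256 B, header = 18 B, trailer = 4 B
Overhead bytes = header + trailer = 18 + 4 = 22
Total frame = payload + overhead = 256 + 22 = 278
Overhead % = 22 / 278 * 100 = 7.9137% -> 7.91% (2 dp)

7.91


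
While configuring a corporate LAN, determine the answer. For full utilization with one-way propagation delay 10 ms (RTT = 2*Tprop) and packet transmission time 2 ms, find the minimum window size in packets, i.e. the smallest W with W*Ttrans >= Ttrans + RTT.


Given: Ttrans = 2 ms, RTT = 20 ms (= 2 * Tprop, Tprop = 10 ms)
Time until first ACK returns = Ttrans + RTT = 2 + 20 = 22 ms
Need W * Ttrans >= Ttrans + RTT  ->  W >= (Ttrans + RTT) / Ttrans
(Ttrans + RTT) / Ttrans = 22 / 2 = 11
W_min = ceil(11) = 11

11


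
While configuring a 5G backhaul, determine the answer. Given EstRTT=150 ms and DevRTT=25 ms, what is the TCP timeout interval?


Given: EstRTT = 150 ms, DevRTT = 25 ms
Timeout = EstRTT + 4 * DevRTT
4 * DevRTT = 4 * 25 = 100
Timeout = 150 + 100 = 250 ms

250


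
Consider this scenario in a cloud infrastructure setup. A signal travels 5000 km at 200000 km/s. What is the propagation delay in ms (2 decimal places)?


Given: distance = 5000 km, speed = 200000 km/s
Delay = distance / speed = 5000 / 200000 seconds
Delay in ms = 5000 * 1000 / 200000
Delay = 25.0000 ms
Rounded to 2 dp = 25.00 ms

25.00


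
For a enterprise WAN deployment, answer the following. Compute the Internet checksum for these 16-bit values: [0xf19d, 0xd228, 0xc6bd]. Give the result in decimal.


Given words: [0xf19d, 0xd228, 0xc6bd]
Step 1: Sum all words
Raw sum = 61853 + 53800 + 50877 = 166530
Step 2: Fold carry: (35458 + 2) = 35460
One's complement = ~35460 & 0xFFFF = 30075

30075


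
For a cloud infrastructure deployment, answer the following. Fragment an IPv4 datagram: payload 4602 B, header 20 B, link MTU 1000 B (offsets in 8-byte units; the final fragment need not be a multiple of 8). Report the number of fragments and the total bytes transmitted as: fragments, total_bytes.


Max data per non-final fragment = floor((MTU - header)/8)*8 = floor((1000 - 20)/8)*8 = floor(980/8)*8 = 976 B
Final fragment needs no 8-byte alignment: it can carry up to MTU - header = 980 B
Non-final fragments needed = ceil((payload - 980) / 976) = ceil(3622/976) = ceil(3.7111) = 4
Number of fragments = 4 + 1 = 5
Fragment sizes (data): 4 * 976 B + 698 B (last, 698 <= 980 OK)
Total bytes sent = payload + n_frags * header = 4602 + 5*20 = 4602 + 100 = 4702 B

5, 4702


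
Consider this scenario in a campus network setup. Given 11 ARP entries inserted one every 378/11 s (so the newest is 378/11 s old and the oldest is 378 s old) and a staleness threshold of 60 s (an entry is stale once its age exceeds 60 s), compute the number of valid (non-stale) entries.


Ages are k * 378/11 s for k = 1..11 (spacing = 34.3636 s).
Entry k is valid iff k * 378/11 <= 60 iff k <= 11 * 60 / 378 = 1.7460
n_valid = floor(1.7460) = 1
(n_stale = 11 - 1 = 10)

1


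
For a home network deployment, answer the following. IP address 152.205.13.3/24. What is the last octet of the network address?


Given: IP = 152.205.13.3, prefix = /24
Subnet mask = 255.255.255.0
Last octet of IP: 3
Last octet of mask: 0
Network last octet = 3 AND 0 = 0

0


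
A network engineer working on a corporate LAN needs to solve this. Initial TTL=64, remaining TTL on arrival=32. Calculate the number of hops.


Given: initial TTL = 64, received TTL = 32
Hops = initial TTL - received TTL
Hops = 64 - 32 = 32

32


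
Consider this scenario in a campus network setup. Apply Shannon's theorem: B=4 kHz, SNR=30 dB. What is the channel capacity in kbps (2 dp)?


Given: B = 4 kHz, SNR = 30 dB
SNR linear = 10^(30/10) = 1000
1 + SNR = 1001
log2(1001) = 9.9672262588
C = 4 * 1000 * 9.9672262588 = 39868.9050 bps
C = 39.868905 kbps -> 39.87 kbps (2 dp)

39.87


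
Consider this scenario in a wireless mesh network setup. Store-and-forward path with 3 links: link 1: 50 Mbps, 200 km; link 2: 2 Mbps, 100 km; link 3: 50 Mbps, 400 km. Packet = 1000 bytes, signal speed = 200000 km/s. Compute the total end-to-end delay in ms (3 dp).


Packet = 1000 bytes = 8000 bits. Store-and-forward: sum (t_trans + t_prop) per link.
Link 1: t_trans = 8000/(50*10^6) s = 0.1600 ms; t_prop = 200/200000 s = 1.0000 ms; subtotal = 1.1600 ms
Link 2: t_trans = 8000/(2*10^6) s = 4.0000 ms; t_prop = 100/200000 s = 0.5000 ms; subtotal = 4.5000 ms
Link 3: t_trans = 8000/(50*10^6) s = 0.1600 ms; t_prop = 400/200000 s = 2.0000 ms; subtotal = 2.1600 ms
End-to-end = 1.1600 + 4.5000 + 2.1600 = 7.8200 ms -> 7.820 ms (3 dp)

7.820


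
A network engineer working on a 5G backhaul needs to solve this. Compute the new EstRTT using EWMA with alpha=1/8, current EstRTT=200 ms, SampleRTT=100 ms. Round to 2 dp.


Given: EstRTT = 200 ms, SampleRTT = 100 ms, alpha = 1/8
New EstRTT = (1 - alpha) * EstRTT + alpha * SampleRTT
(7/8) * 200 = 175
(1/8) * 100 = 12.5
New EstRTT = 175 + 12.5 = 187.5 ms -> 187.50 ms (2 dp)

187.50


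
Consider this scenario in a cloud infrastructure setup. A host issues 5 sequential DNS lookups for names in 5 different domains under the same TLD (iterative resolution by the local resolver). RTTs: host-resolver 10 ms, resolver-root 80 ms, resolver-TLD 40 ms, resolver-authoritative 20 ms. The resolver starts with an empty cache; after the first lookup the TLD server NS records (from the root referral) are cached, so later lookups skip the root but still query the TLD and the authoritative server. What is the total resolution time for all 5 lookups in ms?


Lookup 1 (cold cache): local + root + TLD + auth = 10 + 80 + 40 + 20 = 150 ms
Lookups 2..5 (TLD NS cached -> skip root; new domain -> still ask TLD and auth): local + TLD + auth = 10 + 40 + 20 = 70 ms each
Remaining 4 lookups: 4 * 70 = 280 ms
Total = 150 + 280 = 430 ms

430
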